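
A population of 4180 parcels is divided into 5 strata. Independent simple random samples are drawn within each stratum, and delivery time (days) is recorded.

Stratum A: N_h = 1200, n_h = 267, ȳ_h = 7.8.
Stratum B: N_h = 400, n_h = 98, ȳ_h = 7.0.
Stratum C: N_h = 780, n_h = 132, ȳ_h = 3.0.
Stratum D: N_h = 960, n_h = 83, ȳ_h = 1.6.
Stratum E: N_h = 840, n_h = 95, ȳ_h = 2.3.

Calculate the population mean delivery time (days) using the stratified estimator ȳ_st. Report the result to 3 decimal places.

N = Σ N_h = 4180. Stratum weights W_h = N_h/N.
ȳ_st = (1200·7.8 + 400·7.0 + 780·3.0 + 960·1.6 + 840·2.3) / 4180 = 4.29856

ȳ_st ≈ 4.299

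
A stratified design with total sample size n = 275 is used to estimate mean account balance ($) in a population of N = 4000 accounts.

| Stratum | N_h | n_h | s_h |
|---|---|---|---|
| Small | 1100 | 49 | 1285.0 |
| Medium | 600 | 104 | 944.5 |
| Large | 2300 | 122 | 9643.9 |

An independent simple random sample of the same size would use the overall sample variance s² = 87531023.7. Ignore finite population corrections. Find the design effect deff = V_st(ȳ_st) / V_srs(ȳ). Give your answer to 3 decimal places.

V̂(ȳ_st) = Σ W_h² s_h²/n_h, with W_h = N_h/N and N = 4000:
  stratum Small: (1100/4000)²·1285.0²/49 = 2548.45
  stratum Medium: (600/4000)²·944.5²/104 = 192.998
  stratum Large: (2300/4000)²·9643.9²/122 = 252047
V_st = 254788
V_srs = s²/n = 87531023.7/275 = 318295
deff = V_st / V_srs = 254788/318295 = 0.8005

deff ≈ 0.800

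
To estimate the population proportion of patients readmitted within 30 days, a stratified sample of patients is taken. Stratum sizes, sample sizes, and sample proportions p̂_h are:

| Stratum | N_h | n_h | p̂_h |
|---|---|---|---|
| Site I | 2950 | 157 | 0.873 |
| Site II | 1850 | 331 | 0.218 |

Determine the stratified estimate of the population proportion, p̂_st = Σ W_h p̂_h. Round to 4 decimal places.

N = 4800; stratum weights W_h = N_h/N.
p̂_st = Σ W_h p̂_h = (2950·0.873 + 1850·0.218)/4800 = 0.62055

p̂_st ≈ 0.6206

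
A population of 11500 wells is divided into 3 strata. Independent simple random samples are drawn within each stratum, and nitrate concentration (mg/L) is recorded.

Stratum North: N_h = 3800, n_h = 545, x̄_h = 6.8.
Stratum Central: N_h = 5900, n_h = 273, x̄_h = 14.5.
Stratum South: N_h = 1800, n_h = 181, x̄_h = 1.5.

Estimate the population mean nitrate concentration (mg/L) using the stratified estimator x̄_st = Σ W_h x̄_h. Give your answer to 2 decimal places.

N = Σ N_h = 11500. Stratum weights W_h = N_h/N.
x̄_st = (3800·6.8 + 5900·14.5 + 1800·1.5) / 11500 = 9.9209

x̄_st ≈ 9.92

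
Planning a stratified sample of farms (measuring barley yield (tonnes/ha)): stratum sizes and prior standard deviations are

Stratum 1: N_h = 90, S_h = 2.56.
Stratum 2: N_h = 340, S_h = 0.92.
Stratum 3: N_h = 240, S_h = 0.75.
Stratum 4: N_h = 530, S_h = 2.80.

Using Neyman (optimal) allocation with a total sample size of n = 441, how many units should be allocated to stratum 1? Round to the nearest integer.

46

Neyman allocation: n_h = n · N_h S_h / Σ N_i S_i, with n = 441.
  stratum 1: N_h·S_h = 90·2.56 = 230.40
  stratum 2: N_h·S_h = 340·0.92 = 312.80
  stratum 3: N_h·S_h = 240·0.75 = 180.00
  stratum 4: N_h·S_h = 530·2.80 = 1484.00
Σ N_h S_h = 2207.20
n for stratum 1 = 441·230.40/2207.20 = 46.034 → 46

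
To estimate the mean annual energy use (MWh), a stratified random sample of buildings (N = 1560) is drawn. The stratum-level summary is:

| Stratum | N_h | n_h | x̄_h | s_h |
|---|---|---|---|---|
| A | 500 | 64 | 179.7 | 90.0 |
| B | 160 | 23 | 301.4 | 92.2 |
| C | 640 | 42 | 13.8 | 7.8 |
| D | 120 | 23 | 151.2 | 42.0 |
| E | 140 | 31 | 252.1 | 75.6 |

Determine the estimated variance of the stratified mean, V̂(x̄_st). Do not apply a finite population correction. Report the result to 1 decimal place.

V̂(x̄_st) = Σ W_h² s_h²/n_h, with W_h = N_h/N and N = 1560:
  stratum A: (500/1560)²·90.0²/64 = 13.0016
  stratum B: (160/1560)²·92.2²/23 = 3.88799
  stratum C: (640/1560)²·7.8²/42 = 0.24381
  stratum D: (120/1560)²·42.0²/23 = 0.45382
  stratum E: (140/1560)²·75.6²/31 = 1.48487
V̂(x̄_st) = 19.0721

V̂(x̄_st) ≈ 19.1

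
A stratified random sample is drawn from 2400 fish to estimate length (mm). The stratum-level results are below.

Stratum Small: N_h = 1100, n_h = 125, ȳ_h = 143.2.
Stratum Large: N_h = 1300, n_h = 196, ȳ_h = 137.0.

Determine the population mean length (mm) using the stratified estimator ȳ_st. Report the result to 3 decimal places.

ȳ_st ≈ 139.842

N = Σ N_h = 2400. Stratum weights W_h = N_h/N.
ȳ_st = (1100·143.2 + 1300·137.0) / 2400 = 139.84167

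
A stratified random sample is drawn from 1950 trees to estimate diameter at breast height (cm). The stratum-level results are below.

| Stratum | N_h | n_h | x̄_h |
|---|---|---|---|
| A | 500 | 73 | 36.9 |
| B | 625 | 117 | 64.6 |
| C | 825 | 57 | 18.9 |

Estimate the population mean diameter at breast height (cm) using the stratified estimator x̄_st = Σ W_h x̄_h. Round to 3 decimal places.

N = Σ N_h = 1950. Stratum weights W_h = N_h/N.
x̄_st = (500·36.9 + 625·64.6 + 825·18.9) / 1950 = 38.16282

x̄_st ≈ 38.163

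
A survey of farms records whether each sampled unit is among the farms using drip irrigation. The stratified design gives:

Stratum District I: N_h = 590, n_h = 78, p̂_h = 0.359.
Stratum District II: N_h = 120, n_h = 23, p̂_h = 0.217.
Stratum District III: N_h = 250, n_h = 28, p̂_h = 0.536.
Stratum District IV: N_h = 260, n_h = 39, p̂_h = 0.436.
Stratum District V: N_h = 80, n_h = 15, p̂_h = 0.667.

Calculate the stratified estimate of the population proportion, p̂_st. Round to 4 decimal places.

N = 1300; stratum weights W_h = N_h/N.
p̂_st = Σ W_h p̂_h = (590·0.359 + 120·0.217 + 250·0.536 + 260·0.436 + 80·0.667)/1300 = 0.41428

p̂_st ≈ 0.4143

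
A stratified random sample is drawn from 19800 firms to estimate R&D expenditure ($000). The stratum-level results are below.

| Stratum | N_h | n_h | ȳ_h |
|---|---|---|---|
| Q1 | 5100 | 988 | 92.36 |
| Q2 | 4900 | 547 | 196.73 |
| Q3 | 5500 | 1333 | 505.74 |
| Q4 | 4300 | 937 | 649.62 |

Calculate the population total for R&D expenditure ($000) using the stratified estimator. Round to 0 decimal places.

τ̂_st ≈ 7009949

τ̂_st = Σ N_h ȳ_h = 5100·92.36 + 4900·196.73 + 5500·505.74 + 4300·649.62 = 7009949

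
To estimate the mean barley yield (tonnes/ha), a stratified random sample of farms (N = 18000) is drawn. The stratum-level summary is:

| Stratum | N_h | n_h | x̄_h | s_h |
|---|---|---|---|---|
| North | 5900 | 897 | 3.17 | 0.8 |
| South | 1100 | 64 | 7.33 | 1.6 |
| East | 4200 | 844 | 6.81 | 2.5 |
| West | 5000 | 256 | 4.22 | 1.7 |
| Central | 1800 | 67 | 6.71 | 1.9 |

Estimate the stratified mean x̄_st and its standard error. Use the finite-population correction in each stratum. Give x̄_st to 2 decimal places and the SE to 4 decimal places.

x̄_st = Σ W_h x̄_h = (5900·3.17 + 1100·7.33 + 4200·6.81 + 5000·4.22 + 1800·6.71)/18000 = 4.91922
V̂(x̄_st) = Σ W_h² (1 − n_h/N_h) s_h²/n_h, with W_h = N_h/N and N = 18000:
  stratum North: (5900/18000)²·(1 − 897/5900)·0.8²/897 = 6.50017e-05
  stratum South: (1100/18000)²·(1 − 64/1100)·1.6²/64 = 0.000140691
  stratum East: (4200/18000)²·(1 − 844/4200)·2.5²/844 = 0.000322154
  stratum West: (5000/18000)²·(1 − 256/5000)·1.7²/256 = 0.000826471
  stratum Central: (1800/18000)²·(1 − 67/1800)·1.9²/67 = 0.00051875
V̂(x̄_st) = 0.00187307
SE(x̄_st) = √0.00187307 = 0.043279

x̄_st ≈ 4.92, SE ≈ 0.0433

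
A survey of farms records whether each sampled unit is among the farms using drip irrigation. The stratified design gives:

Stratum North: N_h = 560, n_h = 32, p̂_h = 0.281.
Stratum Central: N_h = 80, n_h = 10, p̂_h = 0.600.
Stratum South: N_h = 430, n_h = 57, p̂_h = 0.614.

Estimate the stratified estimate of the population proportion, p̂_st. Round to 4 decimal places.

p̂_st ≈ 0.4387

N = 1070; stratum weights W_h = N_h/N.
p̂_st = Σ W_h p̂_h = (560·0.281 + 80·0.600 + 430·0.614)/1070 = 0.43867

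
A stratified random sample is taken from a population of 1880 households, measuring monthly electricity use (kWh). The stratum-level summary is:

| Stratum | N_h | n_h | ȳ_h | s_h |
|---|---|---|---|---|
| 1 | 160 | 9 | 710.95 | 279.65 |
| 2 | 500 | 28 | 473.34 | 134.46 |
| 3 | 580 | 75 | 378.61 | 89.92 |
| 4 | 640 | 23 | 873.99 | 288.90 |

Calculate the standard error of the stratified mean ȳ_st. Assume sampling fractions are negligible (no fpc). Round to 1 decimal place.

SE(ȳ_st) ≈ 23.2

V̂(ȳ_st) = Σ W_h² s_h²/n_h, with W_h = N_h/N and N = 1880:
  stratum 1: (160/1880)²·279.65²/9 = 62.9378
  stratum 2: (500/1880)²·134.46²/28 = 45.6723
  stratum 3: (580/1880)²·89.92²/75 = 10.261
  stratum 4: (640/1880)²·288.90²/23 = 420.544
V̂(ȳ_st) = 539.415
SE(ȳ_st) = √539.415 = 23.2253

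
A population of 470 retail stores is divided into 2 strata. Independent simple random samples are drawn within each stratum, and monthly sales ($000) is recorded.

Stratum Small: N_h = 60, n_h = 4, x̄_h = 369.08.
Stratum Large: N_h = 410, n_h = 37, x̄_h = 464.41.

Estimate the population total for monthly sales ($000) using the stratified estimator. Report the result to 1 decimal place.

τ̂_st ≈ 212552.9

τ̂_st = Σ N_h x̄_h = 60·369.08 + 410·464.41 = 212552.9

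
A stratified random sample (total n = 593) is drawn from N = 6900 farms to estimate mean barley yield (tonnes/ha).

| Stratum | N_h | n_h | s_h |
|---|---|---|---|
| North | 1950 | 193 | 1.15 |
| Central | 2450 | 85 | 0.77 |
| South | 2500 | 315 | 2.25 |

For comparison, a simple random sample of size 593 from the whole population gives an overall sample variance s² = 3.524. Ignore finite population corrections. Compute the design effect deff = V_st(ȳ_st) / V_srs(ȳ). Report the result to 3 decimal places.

deff ≈ 0.595

V̂(ȳ_st) = Σ W_h² s_h²/n_h, with W_h = N_h/N and N = 6900:
  stratum North: (1950/6900)²·1.15²/193 = 0.00054728
  stratum Central: (2450/6900)²·0.77²/85 = 0.00087942
  stratum South: (2500/6900)²·2.25²/315 = 0.00210978
V_st = 0.00353648
V_srs = s²/n = 3.524/593 = 0.00594266
deff = V_st / V_srs = 0.00353648/0.00594266 = 0.5951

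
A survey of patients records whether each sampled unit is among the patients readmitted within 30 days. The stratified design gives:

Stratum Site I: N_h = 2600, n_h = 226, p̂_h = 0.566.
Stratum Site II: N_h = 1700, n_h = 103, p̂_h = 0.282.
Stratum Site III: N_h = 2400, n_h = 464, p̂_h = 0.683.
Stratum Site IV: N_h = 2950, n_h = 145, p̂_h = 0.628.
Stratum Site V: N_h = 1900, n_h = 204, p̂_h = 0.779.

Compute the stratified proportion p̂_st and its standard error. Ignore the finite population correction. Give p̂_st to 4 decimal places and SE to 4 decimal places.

p̂_st ≈ 0.5994, SE ≈ 0.0157

N = 11550; stratum weights W_h = N_h/N.
p̂_st = Σ W_h p̂_h = (2600·0.566 + 1700·0.282 + 2400·0.683 + 2950·0.628 + 1900·0.779)/11550 = 0.59939
V̂(p̂_st) = Σ W_h² p̂_h(1−p̂_h)/(n_h−1):
  stratum Site I: (2600/11550)²·0.566·0.434/225 = 5.53231e-05
  stratum Site II: (1700/11550)²·0.282·0.718/102 = 4.30038e-05
  stratum Site III: (2400/11550)²·0.683·0.317/463 = 2.0191e-05
  stratum Site IV: (2950/11550)²·0.628·0.372/144 = 0.000105833
  stratum Site V: (1900/11550)²·0.779·0.221/203 = 2.29497e-05
V̂(p̂_st) = 0.0002473; SE = √V̂ = 0.0157258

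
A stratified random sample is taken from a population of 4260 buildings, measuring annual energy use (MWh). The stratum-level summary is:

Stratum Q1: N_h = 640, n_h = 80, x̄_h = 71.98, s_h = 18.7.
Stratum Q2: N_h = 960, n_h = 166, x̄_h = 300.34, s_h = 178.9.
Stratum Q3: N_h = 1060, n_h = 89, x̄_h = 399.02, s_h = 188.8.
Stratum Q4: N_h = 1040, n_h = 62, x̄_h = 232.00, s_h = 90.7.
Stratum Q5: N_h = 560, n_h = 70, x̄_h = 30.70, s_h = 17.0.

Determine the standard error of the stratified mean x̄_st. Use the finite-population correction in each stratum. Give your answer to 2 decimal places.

V̂(x̄_st) = Σ W_h² (1 − n_h/N_h) s_h²/n_h, with W_h = N_h/N and N = 4260:
  stratum Q1: (640/4260)²·(1 − 80/640)·18.7²/80 = 0.0863261
  stratum Q2: (960/4260)²·(1 − 166/960)·178.9²/166 = 8.09814
  stratum Q3: (1060/4260)²·(1 − 89/1060)·188.8²/89 = 22.7154
  stratum Q4: (1040/4260)²·(1 − 62/1040)·90.7²/62 = 7.43662
  stratum Q5: (560/4260)²·(1 − 70/560)·17.0²/70 = 0.0624259
V̂(x̄_st) = 38.3989
SE(x̄_st) = √38.3989 = 6.19668

SE(x̄_st) ≈ 6.20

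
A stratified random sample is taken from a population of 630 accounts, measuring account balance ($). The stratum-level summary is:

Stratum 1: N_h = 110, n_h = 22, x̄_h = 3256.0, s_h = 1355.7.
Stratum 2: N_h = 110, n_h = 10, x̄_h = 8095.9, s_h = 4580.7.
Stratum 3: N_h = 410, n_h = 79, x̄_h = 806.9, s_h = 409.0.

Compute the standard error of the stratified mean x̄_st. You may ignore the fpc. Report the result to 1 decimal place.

V̂(x̄_st) = Σ W_h² s_h²/n_h, with W_h = N_h/N and N = 630:
  stratum 1: (110/630)²·1355.7²/22 = 2546.88
  stratum 2: (110/630)²·4580.7²/10 = 63968.8
  stratum 3: (410/630)²·409.0²/79 = 896.822
V̂(x̄_st) = 67412.5
SE(x̄_st) = √67412.5 = 259.639

SE(x̄_st) ≈ 259.6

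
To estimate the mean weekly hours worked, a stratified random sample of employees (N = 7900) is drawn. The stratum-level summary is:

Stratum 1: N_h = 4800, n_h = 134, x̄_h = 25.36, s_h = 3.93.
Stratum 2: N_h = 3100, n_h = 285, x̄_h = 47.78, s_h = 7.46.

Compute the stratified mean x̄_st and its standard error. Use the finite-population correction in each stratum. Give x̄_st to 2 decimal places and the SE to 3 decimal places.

x̄_st ≈ 34.16, SE ≈ 0.262

x̄_st = Σ W_h x̄_h = (4800·25.36 + 3100·47.78)/7900 = 34.15772
V̂(x̄_st) = Σ W_h² (1 − n_h/N_h) s_h²/n_h, with W_h = N_h/N and N = 7900:
  stratum 1: (4800/7900)²·(1 − 134/4800)·3.93²/134 = 0.041363
  stratum 2: (3100/7900)²·(1 − 285/3100)·7.46²/285 = 0.0273035
V̂(x̄_st) = 0.0686665
SE(x̄_st) = √0.0686665 = 0.262043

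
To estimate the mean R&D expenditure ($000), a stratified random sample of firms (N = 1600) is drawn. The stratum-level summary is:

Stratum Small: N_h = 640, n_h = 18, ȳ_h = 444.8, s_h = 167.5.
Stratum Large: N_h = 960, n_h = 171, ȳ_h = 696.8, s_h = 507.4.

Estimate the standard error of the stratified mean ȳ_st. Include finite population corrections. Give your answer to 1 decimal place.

V̂(ȳ_st) = Σ W_h² (1 − n_h/N_h) s_h²/n_h, with W_h = N_h/N and N = 1600:
  stratum Small: (640/1600)²·(1 − 18/640)·167.5²/18 = 242.375
  stratum Large: (960/1600)²·(1 − 171/960)·507.4²/171 = 445.464
V̂(ȳ_st) = 687.839
SE(ȳ_st) = √687.839 = 26.2267

SE(ȳ_st) ≈ 26.2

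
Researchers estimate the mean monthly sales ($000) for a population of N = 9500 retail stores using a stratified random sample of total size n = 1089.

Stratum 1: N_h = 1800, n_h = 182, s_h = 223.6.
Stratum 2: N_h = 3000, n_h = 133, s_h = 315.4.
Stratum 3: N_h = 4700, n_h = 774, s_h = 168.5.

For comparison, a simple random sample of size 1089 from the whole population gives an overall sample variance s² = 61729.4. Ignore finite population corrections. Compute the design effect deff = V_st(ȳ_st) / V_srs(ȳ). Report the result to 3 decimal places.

deff ≈ 1.648

V̂(ȳ_st) = Σ W_h² s_h²/n_h, with W_h = N_h/N and N = 9500:
  stratum 1: (1800/9500)²·223.6²/182 = 9.86211
  stratum 2: (3000/9500)²·315.4²/133 = 74.5877
  stratum 3: (4700/9500)²·168.5²/774 = 8.97857
V_st = 93.4284
V_srs = s²/n = 61729.4/1089 = 56.6845
deff = V_st / V_srs = 93.4284/56.6845 = 1.6482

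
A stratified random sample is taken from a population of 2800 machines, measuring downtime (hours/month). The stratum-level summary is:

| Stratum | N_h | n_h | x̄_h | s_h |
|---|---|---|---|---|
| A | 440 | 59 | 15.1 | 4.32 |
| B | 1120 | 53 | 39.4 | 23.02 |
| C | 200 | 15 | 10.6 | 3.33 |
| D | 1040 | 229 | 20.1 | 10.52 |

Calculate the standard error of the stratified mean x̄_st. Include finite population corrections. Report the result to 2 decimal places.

SE(x̄_st) ≈ 1.26

V̂(x̄_st) = Σ W_h² (1 − n_h/N_h) s_h²/n_h, with W_h = N_h/N and N = 2800:
  stratum A: (440/2800)²·(1 − 59/440)·4.32²/59 = 0.00676359
  stratum B: (1120/2800)²·(1 − 53/1120)·23.02²/53 = 1.52406
  stratum C: (200/2800)²·(1 − 15/200)·3.33²/15 = 0.00348885
  stratum D: (1040/2800)²·(1 − 229/1040)·10.52²/229 = 0.0519917
V̂(x̄_st) = 1.5863
SE(x̄_st) = √1.5863 = 1.25948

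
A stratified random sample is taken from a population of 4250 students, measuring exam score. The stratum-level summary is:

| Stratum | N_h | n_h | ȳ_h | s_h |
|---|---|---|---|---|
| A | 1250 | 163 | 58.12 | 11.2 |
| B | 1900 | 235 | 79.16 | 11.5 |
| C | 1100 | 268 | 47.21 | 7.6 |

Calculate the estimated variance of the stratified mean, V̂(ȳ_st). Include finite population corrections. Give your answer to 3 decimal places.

V̂(ȳ_st) = Σ W_h² (1 − n_h/N_h) s_h²/n_h, with W_h = N_h/N and N = 4250:
  stratum A: (1250/4250)²·(1 − 163/1250)·11.2²/163 = 0.0578909
  stratum B: (1900/4250)²·(1 − 235/1900)·11.5²/235 = 0.0985639
  stratum C: (1100/4250)²·(1 − 268/1100)·7.6²/268 = 0.0109202
V̂(ȳ_st) = 0.167375

V̂(ȳ_st) ≈ 0.167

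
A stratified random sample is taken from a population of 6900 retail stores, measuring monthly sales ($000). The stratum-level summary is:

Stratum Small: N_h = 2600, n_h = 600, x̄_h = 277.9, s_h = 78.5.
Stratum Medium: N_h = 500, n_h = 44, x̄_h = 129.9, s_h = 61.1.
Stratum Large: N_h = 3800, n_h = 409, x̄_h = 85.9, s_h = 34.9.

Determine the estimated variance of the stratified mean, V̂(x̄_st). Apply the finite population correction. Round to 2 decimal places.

V̂(x̄_st) = Σ W_h² (1 − n_h/N_h) s_h²/n_h, with W_h = N_h/N and N = 6900:
  stratum Small: (2600/6900)²·(1 − 600/2600)·78.5²/600 = 1.12174
  stratum Medium: (500/6900)²·(1 − 44/500)·61.1²/44 = 0.406318
  stratum Large: (3800/6900)²·(1 − 409/3800)·34.9²/409 = 0.806011
V̂(x̄_st) = 2.33407

V̂(x̄_st) ≈ 2.33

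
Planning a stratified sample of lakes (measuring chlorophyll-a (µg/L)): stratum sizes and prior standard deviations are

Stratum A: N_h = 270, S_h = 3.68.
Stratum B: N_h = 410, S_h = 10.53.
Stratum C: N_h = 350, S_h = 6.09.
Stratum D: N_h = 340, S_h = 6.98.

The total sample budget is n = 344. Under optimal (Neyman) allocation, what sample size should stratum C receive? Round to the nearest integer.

75

Neyman allocation: n_h = n · N_h S_h / Σ N_i S_i, with n = 344.
  stratum A: N_h·S_h = 270·3.68 = 993.60
  stratum B: N_h·S_h = 410·10.53 = 4317.30
  stratum C: N_h·S_h = 350·6.09 = 2131.50
  stratum D: N_h·S_h = 340·6.98 = 2373.20
Σ N_h S_h = 9815.60
n for stratum C = 344·2131.50/9815.60 = 74.701 → 75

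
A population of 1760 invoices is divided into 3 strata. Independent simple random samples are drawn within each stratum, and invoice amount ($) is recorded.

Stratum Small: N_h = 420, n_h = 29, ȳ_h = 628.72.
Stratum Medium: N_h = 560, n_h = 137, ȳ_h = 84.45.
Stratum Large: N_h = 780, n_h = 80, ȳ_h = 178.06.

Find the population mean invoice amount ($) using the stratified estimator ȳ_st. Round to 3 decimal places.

ȳ_st ≈ 255.819

N = Σ N_h = 1760. Stratum weights W_h = N_h/N.
ȳ_st = (420·628.72 + 560·84.45 + 780·178.06) / 1760 = 255.81886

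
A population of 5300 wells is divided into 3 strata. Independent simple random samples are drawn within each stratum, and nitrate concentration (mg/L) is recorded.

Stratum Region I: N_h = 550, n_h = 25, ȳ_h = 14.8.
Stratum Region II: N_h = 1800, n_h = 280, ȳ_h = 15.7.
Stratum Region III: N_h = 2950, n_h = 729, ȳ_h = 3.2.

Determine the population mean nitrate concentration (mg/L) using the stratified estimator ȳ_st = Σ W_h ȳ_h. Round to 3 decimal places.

N = Σ N_h = 5300. Stratum weights W_h = N_h/N.
ȳ_st = (550·14.8 + 1800·15.7 + 2950·3.2) / 5300 = 8.64906

ȳ_st ≈ 8.649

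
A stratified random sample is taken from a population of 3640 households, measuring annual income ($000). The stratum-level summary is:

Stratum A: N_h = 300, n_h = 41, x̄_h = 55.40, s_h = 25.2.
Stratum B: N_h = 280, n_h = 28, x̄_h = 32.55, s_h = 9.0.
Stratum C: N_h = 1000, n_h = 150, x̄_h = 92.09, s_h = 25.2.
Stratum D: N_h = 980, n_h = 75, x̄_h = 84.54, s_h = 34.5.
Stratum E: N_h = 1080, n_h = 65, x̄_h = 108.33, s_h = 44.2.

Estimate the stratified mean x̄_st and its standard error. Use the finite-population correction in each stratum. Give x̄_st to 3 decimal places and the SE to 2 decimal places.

x̄_st ≈ 87.272, SE ≈ 1.98

x̄_st = Σ W_h x̄_h = (300·55.40 + 280·32.55 + 1000·92.09 + 980·84.54 + 1080·108.33)/3640 = 87.27187
V̂(x̄_st) = Σ W_h² (1 − n_h/N_h) s_h²/n_h, with W_h = N_h/N and N = 3640:
  stratum A: (300/3640)²·(1 − 41/300)·25.2²/41 = 0.0908313
  stratum B: (280/3640)²·(1 − 28/280)·9.0²/28 = 0.0154057
  stratum C: (1000/3640)²·(1 − 150/1000)·25.2²/150 = 0.271598
  stratum D: (980/3640)²·(1 − 75/980)·34.5²/75 = 1.0623
  stratum E: (1080/3640)²·(1 − 65/1080)·44.2²/65 = 2.48667
V̂(x̄_st) = 3.92681
SE(x̄_st) = √3.92681 = 1.98162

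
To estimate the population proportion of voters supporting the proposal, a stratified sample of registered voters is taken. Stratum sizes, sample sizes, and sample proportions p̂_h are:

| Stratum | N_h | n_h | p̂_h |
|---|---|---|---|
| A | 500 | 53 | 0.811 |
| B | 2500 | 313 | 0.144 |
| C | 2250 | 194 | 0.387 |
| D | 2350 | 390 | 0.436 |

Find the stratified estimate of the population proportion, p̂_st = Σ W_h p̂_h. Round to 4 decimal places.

p̂_st ≈ 0.3501

N = 7600; stratum weights W_h = N_h/N.
p̂_st = Σ W_h p̂_h = (500·0.811 + 2500·0.144 + 2250·0.387 + 2350·0.436)/7600 = 0.35011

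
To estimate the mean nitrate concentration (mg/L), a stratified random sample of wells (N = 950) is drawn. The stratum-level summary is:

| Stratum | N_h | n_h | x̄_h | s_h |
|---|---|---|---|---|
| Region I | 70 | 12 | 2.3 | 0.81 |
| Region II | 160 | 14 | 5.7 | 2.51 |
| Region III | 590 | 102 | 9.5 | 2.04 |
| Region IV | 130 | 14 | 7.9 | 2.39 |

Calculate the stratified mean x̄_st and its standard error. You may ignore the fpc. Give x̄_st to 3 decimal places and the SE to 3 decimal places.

x̄_st = Σ W_h x̄_h = (70·2.3 + 160·5.7 + 590·9.5 + 130·7.9)/950 = 8.11053
V̂(x̄_st) = Σ W_h² s_h²/n_h, with W_h = N_h/N and N = 950:
  stratum Region I: (70/950)²·0.81²/12 = 0.00029685
  stratum Region II: (160/950)²·2.51²/14 = 0.0127647
  stratum Region III: (590/950)²·2.04²/102 = 0.0157368
  stratum Region IV: (130/950)²·2.39²/14 = 0.00764024
V̂(x̄_st) = 0.0364387
SE(x̄_st) = √0.0364387 = 0.190889

x̄_st ≈ 8.111, SE ≈ 0.191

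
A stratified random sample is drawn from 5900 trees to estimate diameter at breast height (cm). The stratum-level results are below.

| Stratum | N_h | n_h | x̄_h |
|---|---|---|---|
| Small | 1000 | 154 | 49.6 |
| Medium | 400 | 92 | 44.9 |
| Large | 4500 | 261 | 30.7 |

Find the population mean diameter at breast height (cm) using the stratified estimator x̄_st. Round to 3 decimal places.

x̄_st ≈ 34.866

N = Σ N_h = 5900. Stratum weights W_h = N_h/N.
x̄_st = (1000·49.6 + 400·44.9 + 4500·30.7) / 5900 = 34.86610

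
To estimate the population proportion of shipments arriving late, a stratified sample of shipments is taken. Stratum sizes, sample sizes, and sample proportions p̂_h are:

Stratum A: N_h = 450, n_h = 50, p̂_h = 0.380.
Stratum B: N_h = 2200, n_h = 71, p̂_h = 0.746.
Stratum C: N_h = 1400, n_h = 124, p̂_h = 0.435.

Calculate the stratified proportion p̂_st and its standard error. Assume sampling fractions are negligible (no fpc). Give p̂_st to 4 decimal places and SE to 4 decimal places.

p̂_st ≈ 0.5978, SE ≈ 0.0331

N = 4050; stratum weights W_h = N_h/N.
p̂_st = Σ W_h p̂_h = (450·0.380 + 2200·0.746 + 1400·0.435)/4050 = 0.59783
V̂(p̂_st) = Σ W_h² p̂_h(1−p̂_h)/(n_h−1):
  stratum A: (450/4050)²·0.380·0.620/49 = 5.936e-05
  stratum B: (2200/4050)²·0.746·0.254/70 = 0.000798748
  stratum C: (1400/4050)²·0.435·0.565/123 = 0.000238769
V̂(p̂_st) = 0.00109688; SE = √V̂ = 0.0331191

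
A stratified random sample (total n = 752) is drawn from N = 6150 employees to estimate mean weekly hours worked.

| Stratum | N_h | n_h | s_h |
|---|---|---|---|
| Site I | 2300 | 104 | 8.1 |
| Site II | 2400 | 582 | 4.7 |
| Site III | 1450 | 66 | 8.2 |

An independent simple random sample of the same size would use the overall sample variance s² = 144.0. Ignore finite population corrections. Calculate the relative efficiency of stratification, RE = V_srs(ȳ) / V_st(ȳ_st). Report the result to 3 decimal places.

RE ≈ 1.271

V̂(ȳ_st) = Σ W_h² s_h²/n_h, with W_h = N_h/N and N = 6150:
  stratum Site I: (2300/6150)²·8.1²/104 = 0.0882353
  stratum Site II: (2400/6150)²·4.7²/582 = 0.00578023
  stratum Site III: (1450/6150)²·8.2²/66 = 0.056633
V_st = 0.150648
V_srs = s²/n = 144.0/752 = 0.191489
Relative efficiency = V_srs / V_st = 0.191489/0.150648 = 1.2711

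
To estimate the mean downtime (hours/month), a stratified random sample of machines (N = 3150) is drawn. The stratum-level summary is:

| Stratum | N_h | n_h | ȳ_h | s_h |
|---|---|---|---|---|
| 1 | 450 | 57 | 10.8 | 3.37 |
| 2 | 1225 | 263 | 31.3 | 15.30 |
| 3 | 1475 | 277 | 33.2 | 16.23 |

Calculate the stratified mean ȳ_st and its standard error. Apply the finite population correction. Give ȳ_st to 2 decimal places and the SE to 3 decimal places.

ȳ_st ≈ 29.26, SE ≈ 0.528

ȳ_st = Σ W_h ȳ_h = (450·10.8 + 1225·31.3 + 1475·33.2)/3150 = 29.26111
V̂(ȳ_st) = Σ W_h² (1 − n_h/N_h) s_h²/n_h, with W_h = N_h/N and N = 3150:
  stratum 1: (450/3150)²·(1 − 57/450)·3.37²/57 = 0.00355115
  stratum 2: (1225/3150)²·(1 − 263/1225)·15.30²/263 = 0.10571
  stratum 3: (1475/3150)²·(1 − 277/1475)·16.23²/277 = 0.16935
V̂(ȳ_st) = 0.278611
SE(ȳ_st) = √0.278611 = 0.527836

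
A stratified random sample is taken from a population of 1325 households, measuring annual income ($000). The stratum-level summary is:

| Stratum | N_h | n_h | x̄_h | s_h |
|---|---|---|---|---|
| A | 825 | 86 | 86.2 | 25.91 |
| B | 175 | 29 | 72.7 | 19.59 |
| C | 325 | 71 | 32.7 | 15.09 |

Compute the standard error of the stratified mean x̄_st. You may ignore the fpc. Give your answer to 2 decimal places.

V̂(x̄_st) = Σ W_h² s_h²/n_h, with W_h = N_h/N and N = 1325:
  stratum A: (825/1325)²·25.91²/86 = 3.0263
  stratum B: (175/1325)²·19.59²/29 = 0.230842
  stratum C: (325/1325)²·15.09²/71 = 0.192955
V̂(x̄_st) = 3.4501
SE(x̄_st) = √3.4501 = 1.85744

SE(x̄_st) ≈ 1.86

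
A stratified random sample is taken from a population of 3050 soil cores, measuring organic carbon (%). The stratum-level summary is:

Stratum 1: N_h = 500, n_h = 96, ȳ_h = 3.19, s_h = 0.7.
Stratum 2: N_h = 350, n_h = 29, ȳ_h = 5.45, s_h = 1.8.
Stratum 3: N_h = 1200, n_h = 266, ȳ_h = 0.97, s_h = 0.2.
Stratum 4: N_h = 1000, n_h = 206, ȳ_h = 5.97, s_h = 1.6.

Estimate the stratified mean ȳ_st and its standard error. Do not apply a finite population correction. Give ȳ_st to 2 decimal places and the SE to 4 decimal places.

ȳ_st ≈ 3.49, SE ≈ 0.0545

ȳ_st = Σ W_h ȳ_h = (500·3.19 + 350·5.45 + 1200·0.97 + 1000·5.97)/3050 = 3.48738
V̂(ȳ_st) = Σ W_h² s_h²/n_h, with W_h = N_h/N and N = 3050:
  stratum 1: (500/3050)²·0.7²/96 = 0.000137172
  stratum 2: (350/3050)²·1.8²/29 = 0.00147124
  stratum 3: (1200/3050)²·0.2²/266 = 2.32778e-05
  stratum 4: (1000/3050)²·1.6²/206 = 0.0013359
V̂(ȳ_st) = 0.00296759
SE(ȳ_st) = √0.00296759 = 0.0544756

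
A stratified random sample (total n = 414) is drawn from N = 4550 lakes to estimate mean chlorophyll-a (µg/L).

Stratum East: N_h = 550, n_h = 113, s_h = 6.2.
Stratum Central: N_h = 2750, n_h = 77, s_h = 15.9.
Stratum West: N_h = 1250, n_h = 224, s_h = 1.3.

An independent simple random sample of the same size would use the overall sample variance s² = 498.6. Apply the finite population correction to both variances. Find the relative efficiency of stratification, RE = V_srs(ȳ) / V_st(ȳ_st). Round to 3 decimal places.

RE ≈ 0.936

V̂(ȳ_st) = Σ W_h² (1 − n_h/N_h) s_h²/n_h, with W_h = N_h/N and N = 4550:
  stratum East: (550/4550)²·(1 − 113/550)·6.2²/113 = 0.00394936
  stratum Central: (2750/4550)²·(1 − 77/2750)·15.9²/77 = 1.16577
  stratum West: (1250/4550)²·(1 − 224/1250)·1.3²/224 = 0.000467383
V_st = 1.17019
V_srs = (1 − 414/4550)·498.6/414 = 1.09477
Relative efficiency = V_srs / V_st = 1.09477/1.17019 = 0.9355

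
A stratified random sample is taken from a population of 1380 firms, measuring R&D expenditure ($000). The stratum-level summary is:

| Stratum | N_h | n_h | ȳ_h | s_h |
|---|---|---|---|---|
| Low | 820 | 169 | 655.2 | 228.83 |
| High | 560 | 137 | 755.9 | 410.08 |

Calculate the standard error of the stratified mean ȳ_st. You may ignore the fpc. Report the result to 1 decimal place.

SE(ȳ_st) ≈ 17.7

V̂(ȳ_st) = Σ W_h² s_h²/n_h, with W_h = N_h/N and N = 1380:
  stratum Low: (820/1380)²·228.83²/169 = 109.398
  stratum High: (560/1380)²·410.08²/137 = 202.132
V̂(ȳ_st) = 311.53
SE(ȳ_st) = √311.53 = 17.6502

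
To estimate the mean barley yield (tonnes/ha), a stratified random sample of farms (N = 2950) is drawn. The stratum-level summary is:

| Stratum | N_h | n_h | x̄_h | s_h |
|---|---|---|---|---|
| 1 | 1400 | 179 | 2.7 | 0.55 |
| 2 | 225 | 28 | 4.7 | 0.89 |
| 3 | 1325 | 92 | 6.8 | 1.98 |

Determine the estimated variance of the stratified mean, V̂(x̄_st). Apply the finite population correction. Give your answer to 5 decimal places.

V̂(x̄_st) ≈ 0.00848

V̂(x̄_st) = Σ W_h² (1 − n_h/N_h) s_h²/n_h, with W_h = N_h/N and N = 2950:
  stratum 1: (1400/2950)²·(1 − 179/1400)·0.55²/179 = 0.000331949
  stratum 2: (225/2950)²·(1 − 28/225)·0.89²/28 = 0.000144088
  stratum 3: (1325/2950)²·(1 − 92/1325)·1.98²/92 = 0.00799977
V̂(x̄_st) = 0.00847581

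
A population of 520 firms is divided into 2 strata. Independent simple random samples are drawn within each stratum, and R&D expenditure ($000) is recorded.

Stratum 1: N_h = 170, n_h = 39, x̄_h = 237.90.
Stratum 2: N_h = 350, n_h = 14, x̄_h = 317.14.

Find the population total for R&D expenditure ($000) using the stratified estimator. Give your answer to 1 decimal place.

τ̂_st ≈ 151442.0

τ̂_st = Σ N_h x̄_h = 170·237.90 + 350·317.14 = 151442.0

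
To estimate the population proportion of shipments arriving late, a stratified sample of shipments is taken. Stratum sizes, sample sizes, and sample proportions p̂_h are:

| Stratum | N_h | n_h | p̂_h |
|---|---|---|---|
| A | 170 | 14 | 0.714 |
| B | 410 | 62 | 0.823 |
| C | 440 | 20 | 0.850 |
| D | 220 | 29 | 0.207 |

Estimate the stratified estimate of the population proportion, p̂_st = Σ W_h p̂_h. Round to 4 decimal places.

N = 1240; stratum weights W_h = N_h/N.
p̂_st = Σ W_h p̂_h = (170·0.714 + 410·0.823 + 440·0.850 + 220·0.207)/1240 = 0.70835

p̂_st ≈ 0.7083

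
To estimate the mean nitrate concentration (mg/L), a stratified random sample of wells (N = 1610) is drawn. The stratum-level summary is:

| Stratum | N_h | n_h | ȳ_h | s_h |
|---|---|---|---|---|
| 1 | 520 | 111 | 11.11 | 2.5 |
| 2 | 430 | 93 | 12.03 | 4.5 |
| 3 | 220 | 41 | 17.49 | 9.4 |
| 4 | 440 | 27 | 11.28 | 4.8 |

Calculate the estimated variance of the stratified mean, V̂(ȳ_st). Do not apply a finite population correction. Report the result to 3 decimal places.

V̂(ȳ_st) = Σ W_h² s_h²/n_h, with W_h = N_h/N and N = 1610:
  stratum 1: (520/1610)²·2.5²/111 = 0.0058737
  stratum 2: (430/1610)²·4.5²/93 = 0.015532
  stratum 3: (220/1610)²·9.4²/41 = 0.0402407
  stratum 4: (440/1610)²·4.8²/27 = 0.0637342
V̂(ȳ_st) = 0.125381

V̂(ȳ_st) ≈ 0.125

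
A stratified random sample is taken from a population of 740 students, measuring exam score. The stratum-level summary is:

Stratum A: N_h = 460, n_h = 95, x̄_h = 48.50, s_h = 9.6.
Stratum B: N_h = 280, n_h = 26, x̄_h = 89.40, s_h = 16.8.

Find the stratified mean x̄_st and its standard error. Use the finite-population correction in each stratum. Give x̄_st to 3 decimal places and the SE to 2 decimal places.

x̄_st = Σ W_h x̄_h = (460·48.50 + 280·89.40)/740 = 63.97568
V̂(x̄_st) = Σ W_h² (1 − n_h/N_h) s_h²/n_h, with W_h = N_h/N and N = 740:
  stratum A: (460/740)²·(1 − 95/460)·9.6²/95 = 0.297445
  stratum B: (280/740)²·(1 − 26/280)·16.8²/26 = 1.40985
V̂(x̄_st) = 1.7073
SE(x̄_st) = √1.7073 = 1.30664

x̄_st ≈ 63.976, SE ≈ 1.31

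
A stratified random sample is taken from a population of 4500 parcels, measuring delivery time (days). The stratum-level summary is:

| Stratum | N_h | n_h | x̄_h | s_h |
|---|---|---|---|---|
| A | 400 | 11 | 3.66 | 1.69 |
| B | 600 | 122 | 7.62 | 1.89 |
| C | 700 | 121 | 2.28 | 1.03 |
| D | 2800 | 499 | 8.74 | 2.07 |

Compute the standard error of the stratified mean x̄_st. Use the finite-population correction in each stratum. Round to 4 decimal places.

SE(x̄_st) ≈ 0.0729

V̂(x̄_st) = Σ W_h² (1 − n_h/N_h) s_h²/n_h, with W_h = N_h/N and N = 4500:
  stratum A: (400/4500)²·(1 − 11/400)·1.69²/11 = 0.0019951
  stratum B: (600/4500)²·(1 − 122/600)·1.89²/122 = 0.000414685
  stratum C: (700/4500)²·(1 − 121/700)·1.03²/121 = 0.000175485
  stratum D: (2800/4500)²·(1 − 499/2800)·2.07²/499 = 0.00273206
V̂(x̄_st) = 0.00531733
SE(x̄_st) = √0.00531733 = 0.07292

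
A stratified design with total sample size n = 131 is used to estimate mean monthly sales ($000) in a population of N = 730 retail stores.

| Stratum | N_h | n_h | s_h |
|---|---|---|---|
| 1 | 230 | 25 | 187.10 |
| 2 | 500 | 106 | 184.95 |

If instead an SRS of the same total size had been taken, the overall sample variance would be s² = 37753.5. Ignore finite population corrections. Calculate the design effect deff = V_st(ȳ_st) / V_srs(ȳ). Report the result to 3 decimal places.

deff ≈ 1.008

V̂(ȳ_st) = Σ W_h² s_h²/n_h, with W_h = N_h/N and N = 730:
  stratum 1: (230/730)²·187.10²/25 = 139.001
  stratum 2: (500/730)²·184.95²/106 = 151.39
V_st = 290.391
V_srs = s²/n = 37753.5/131 = 288.195
deff = V_st / V_srs = 290.391/288.195 = 1.0076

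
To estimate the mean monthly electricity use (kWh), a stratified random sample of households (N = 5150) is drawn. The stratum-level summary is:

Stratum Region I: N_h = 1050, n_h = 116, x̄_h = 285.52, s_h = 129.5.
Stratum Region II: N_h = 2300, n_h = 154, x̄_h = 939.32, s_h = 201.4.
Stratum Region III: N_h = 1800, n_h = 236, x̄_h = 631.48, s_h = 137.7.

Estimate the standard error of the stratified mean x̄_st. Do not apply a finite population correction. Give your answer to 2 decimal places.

SE(x̄_st) ≈ 8.27

V̂(x̄_st) = Σ W_h² s_h²/n_h, with W_h = N_h/N and N = 5150:
  stratum Region I: (1050/5150)²·129.5²/116 = 6.0096
  stratum Region II: (2300/5150)²·201.4²/154 = 52.5339
  stratum Region III: (1800/5150)²·137.7²/236 = 9.81491
V̂(x̄_st) = 68.3584
SE(x̄_st) = √68.3584 = 8.26791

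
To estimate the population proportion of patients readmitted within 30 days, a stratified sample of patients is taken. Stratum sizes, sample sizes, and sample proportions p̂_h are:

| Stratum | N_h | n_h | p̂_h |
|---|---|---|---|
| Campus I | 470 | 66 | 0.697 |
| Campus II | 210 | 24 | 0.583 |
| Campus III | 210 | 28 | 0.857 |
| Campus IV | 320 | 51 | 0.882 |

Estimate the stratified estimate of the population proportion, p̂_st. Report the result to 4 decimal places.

p̂_st ≈ 0.7539

N = 1210; stratum weights W_h = N_h/N.
p̂_st = Σ W_h p̂_h = (470·0.697 + 210·0.583 + 210·0.857 + 320·0.882)/1210 = 0.75391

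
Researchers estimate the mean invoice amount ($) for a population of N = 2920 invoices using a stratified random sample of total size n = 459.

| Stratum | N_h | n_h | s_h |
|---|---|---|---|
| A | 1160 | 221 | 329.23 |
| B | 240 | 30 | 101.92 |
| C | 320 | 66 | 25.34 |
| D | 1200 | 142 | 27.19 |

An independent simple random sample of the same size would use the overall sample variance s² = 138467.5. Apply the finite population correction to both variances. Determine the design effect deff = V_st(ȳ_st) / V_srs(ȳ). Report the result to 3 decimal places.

deff ≈ 0.258

V̂(ȳ_st) = Σ W_h² (1 − n_h/N_h) s_h²/n_h, with W_h = N_h/N and N = 2920:
  stratum A: (1160/2920)²·(1 − 221/1160)·329.23²/221 = 62.6563
  stratum B: (240/2920)²·(1 − 30/240)·101.92²/30 = 2.04674
  stratum C: (320/2920)²·(1 − 66/320)·25.34²/66 = 0.0927443
  stratum D: (1200/2920)²·(1 − 142/1200)·27.19²/142 = 0.775231
V_st = 65.571
V_srs = (1 − 459/2920)·138467.5/459 = 254.252
deff = V_st / V_srs = 65.571/254.252 = 0.2579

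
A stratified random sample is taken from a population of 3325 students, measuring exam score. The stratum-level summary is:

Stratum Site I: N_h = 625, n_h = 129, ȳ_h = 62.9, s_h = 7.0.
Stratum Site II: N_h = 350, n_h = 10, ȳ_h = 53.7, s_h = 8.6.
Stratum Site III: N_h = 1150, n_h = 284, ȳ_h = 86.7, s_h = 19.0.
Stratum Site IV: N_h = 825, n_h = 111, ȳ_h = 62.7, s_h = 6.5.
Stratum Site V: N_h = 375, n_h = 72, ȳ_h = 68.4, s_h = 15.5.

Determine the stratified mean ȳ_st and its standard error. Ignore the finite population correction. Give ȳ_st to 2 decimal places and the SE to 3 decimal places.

ȳ_st ≈ 70.73, SE ≈ 0.560

ȳ_st = Σ W_h ȳ_h = (625·62.9 + 350·53.7 + 1150·86.7 + 825·62.7 + 375·68.4)/3325 = 70.73383
V̂(ȳ_st) = Σ W_h² s_h²/n_h, with W_h = N_h/N and N = 3325:
  stratum Site I: (625/3325)²·7.0²/129 = 0.0134209
  stratum Site II: (350/3325)²·8.6²/10 = 0.0819501
  stratum Site III: (1150/3325)²·19.0²/284 = 0.152055
  stratum Site IV: (825/3325)²·6.5²/111 = 0.023433
  stratum Site V: (375/3325)²·15.5²/72 = 0.0424434
V̂(ȳ_st) = 0.313303
SE(ȳ_st) = √0.313303 = 0.559734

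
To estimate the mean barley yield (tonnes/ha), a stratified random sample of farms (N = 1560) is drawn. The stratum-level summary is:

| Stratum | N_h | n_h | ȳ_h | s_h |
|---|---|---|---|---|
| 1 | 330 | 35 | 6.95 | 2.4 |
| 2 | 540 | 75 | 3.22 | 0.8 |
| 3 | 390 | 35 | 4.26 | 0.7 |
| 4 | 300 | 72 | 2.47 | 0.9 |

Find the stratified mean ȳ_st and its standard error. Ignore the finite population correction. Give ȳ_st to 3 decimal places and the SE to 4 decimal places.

ȳ_st ≈ 4.125, SE ≈ 0.0984

ȳ_st = Σ W_h ȳ_h = (330·6.95 + 540·3.22 + 390·4.26 + 300·2.47)/1560 = 4.12481
V̂(ȳ_st) = Σ W_h² s_h²/n_h, with W_h = N_h/N and N = 1560:
  stratum 1: (330/1560)²·2.4²/35 = 0.00736433
  stratum 2: (540/1560)²·0.8²/75 = 0.00102249
  stratum 3: (390/1560)²·0.7²/35 = 0.000875
  stratum 4: (300/1560)²·0.9²/72 = 0.00041605
V̂(ȳ_st) = 0.00967786
SE(ȳ_st) = √0.00967786 = 0.0983761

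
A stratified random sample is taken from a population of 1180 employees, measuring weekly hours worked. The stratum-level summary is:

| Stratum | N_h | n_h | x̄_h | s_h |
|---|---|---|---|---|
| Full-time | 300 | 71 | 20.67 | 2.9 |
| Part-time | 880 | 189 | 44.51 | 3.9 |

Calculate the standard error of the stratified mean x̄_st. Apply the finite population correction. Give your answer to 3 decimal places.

V̂(x̄_st) = Σ W_h² (1 − n_h/N_h) s_h²/n_h, with W_h = N_h/N and N = 1180:
  stratum Full-time: (300/1180)²·(1 − 71/300)·2.9²/71 = 0.00584427
  stratum Part-time: (880/1180)²·(1 − 189/880)·3.9²/189 = 0.035145
V̂(x̄_st) = 0.0409893
SE(x̄_st) = √0.0409893 = 0.202458

SE(x̄_st) ≈ 0.202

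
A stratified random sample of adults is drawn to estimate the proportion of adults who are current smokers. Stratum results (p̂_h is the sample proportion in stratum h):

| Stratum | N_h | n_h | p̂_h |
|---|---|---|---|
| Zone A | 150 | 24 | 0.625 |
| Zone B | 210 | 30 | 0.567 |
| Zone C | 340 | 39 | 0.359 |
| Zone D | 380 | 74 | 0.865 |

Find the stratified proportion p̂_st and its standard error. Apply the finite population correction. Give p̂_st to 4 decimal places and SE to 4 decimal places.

N = 1080; stratum weights W_h = N_h/N.
p̂_st = Σ W_h p̂_h = (150·0.625 + 210·0.567 + 340·0.359 + 380·0.865)/1080 = 0.61443
V̂(p̂_st) = Σ W_h² (1 − n_h/N_h) p̂_h(1−p̂_h)/(n_h−1):
  stratum Zone A: (150/1080)²·(1 − 24/150)·0.625·0.375/23 = 0.000165119
  stratum Zone B: (210/1080)²·(1 − 30/210)·0.567·0.433/29 = 0.000274358
  stratum Zone C: (340/1080)²·(1 − 39/340)·0.359·0.641/38 = 0.000531333
  stratum Zone D: (380/1080)²·(1 − 74/380)·0.865·0.135/73 = 0.000159472
V̂(p̂_st) = 0.00113028; SE = √V̂ = 0.0336197

p̂_st ≈ 0.6144, SE ≈ 0.0336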